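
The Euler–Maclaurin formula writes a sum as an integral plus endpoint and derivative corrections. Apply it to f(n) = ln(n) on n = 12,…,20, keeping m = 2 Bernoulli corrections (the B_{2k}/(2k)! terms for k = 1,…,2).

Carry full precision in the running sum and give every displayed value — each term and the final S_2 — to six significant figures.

S_2 ≈ 24.8333

The integral term ∫_12^20 ln(x) dx = 22.0958.
Boundary: ½(f(12) + f(20)) = ½(2.48491 + 2.99573) = 2.74032.
Running total after boundary: 24.8361.
k=1: B_{2}/(2)! × [f^{(1)}(20) − f^{(1)}(12)] = 1/12 × (0.0500000 − 0.0833333) = -0.00277778.
After k=1: 24.8333.
k=2: B_{4}/(4)! × [f^{(3)}(20) − f^{(3)}(12)] = −1/720 × (0.000250000 − 0.00115741) = 1.26029e-06.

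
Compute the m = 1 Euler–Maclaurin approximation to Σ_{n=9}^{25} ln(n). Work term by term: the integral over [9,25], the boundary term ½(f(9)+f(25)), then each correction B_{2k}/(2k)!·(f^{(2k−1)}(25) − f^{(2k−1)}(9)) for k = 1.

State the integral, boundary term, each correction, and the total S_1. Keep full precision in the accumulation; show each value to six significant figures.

∫_9^25 ln(x) dx evaluates to 44.6969.
Boundary: ½(f(9) + f(25)) = ½(2.19722 + 3.21888) = 2.70805.
Integral + boundary = 47.4049.
Order-1 term: 1/12 · (0.0400000 − 0.111111) = -0.00592593.

S_1 ≈ 47.3990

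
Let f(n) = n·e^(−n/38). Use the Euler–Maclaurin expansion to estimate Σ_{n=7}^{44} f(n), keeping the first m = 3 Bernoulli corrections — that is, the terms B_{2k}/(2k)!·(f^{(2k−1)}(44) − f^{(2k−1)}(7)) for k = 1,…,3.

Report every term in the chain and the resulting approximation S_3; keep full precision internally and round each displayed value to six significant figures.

S_3 ≈ 453.191

Integral: ∫_7^44 x·e^(−x/38) dx = 443.429.
Boundary: ½(f(7) + f(44)) = ½(5.82232 + 13.8225) = 9.82239.
Running total after boundary: 453.252.
Correction k=1: B_{2}/2! · (f^{(1)}(44) − f^{(1)}(7)) = 1/12 · (-0.0496021 − 0.678542) = -0.0606786.
Partial sum through k=1: 453.191.
Correction k=2: B_{4}/4! · (f^{(3)}(44) − f^{(3)}(7)) = −1/720 · (0.000400756 − 0.00162193) = 1.69607e-06.
Partial sum through k=2: 453.191.
Correction k=3: B_{6}/6! · (f^{(5)}(44) − f^{(5)}(7)) = 1/30240 · (5.78852e-07 − 1.92102e-06) = -4.43838e-11.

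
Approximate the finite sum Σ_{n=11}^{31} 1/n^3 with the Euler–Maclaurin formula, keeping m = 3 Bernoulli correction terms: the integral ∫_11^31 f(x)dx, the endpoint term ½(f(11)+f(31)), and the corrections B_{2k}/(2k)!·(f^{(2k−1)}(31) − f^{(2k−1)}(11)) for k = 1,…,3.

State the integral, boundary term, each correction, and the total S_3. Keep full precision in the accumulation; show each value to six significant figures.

S_3 ≈ 0.00402114

Integral: ∫_11^31 1/x^3 dx = 0.00361194.
½[f(11) + f(31)] = ½[0.000751315 + 3.35672e-05] = 0.000392441.
Integral + boundary = 0.00400438.
Order-1 term: 1/12 · (-3.24844e-06 − (-0.000204904)) = 1.68046e-05.
After k=1: 0.00402119.
Order-2 term: −1/720 · (-6.76054e-08 − (-3.38684e-05)) = -4.69456e-08.
After k=2: 0.00402114.
Order-3 term: 1/30240 · (-2.95466e-09 − (-1.17560e-05)) = 3.88658e-10.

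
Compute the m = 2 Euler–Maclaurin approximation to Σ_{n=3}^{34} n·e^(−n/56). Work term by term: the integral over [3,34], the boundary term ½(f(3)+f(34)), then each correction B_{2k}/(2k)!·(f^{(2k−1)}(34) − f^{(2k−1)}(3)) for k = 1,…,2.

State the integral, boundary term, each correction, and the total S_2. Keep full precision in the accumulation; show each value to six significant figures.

S_2 ≈ 395.962

Integral: ∫_3^34 x·e^(−x/56) dx = 385.334.
Endpoint term: (f(3) + f(34))/2 = (2.84351 + 18.5268)/2 = 10.6852.
So far: 396.019.
k=1: B_{2}/(2)! × [f^{(1)}(34) − f^{(1)}(3)] = 1/12 × (0.214070 − 0.897061) = -0.0569159.
After k=1: 395.962.
k=2: B_{4}/(4)! × [f^{(3)}(34) − f^{(3)}(3)] = −1/720 × (0.000415778 − 0.000890541) = 6.59393e-07.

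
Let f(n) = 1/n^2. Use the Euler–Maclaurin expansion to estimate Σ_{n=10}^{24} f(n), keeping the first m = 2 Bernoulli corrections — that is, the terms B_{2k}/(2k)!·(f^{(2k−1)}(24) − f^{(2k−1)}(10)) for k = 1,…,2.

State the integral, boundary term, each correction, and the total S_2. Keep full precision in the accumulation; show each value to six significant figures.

S_2 ≈ 0.0643557

The integral term ∫_10^24 1/x^2 dx = 0.0583333.
Endpoint term: (f(10) + f(24))/2 = (0.0100000 + 0.00173611)/2 = 0.00586806.
Integral + boundary = 0.0642014.
Order-1 term: 1/12 · (-0.000144676 − (-0.00200000)) = 0.000154610.
After k=1: 0.0643560.
Order-2 term: −1/720 · (-3.01408e-06 − (-0.000240000)) = -3.29147e-07.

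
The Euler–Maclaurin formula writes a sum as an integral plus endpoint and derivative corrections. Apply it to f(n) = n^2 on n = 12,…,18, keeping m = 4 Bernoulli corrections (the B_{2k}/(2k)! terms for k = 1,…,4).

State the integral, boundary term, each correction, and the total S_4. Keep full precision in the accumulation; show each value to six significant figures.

S_4 ≈ 1603.00

∫_12^18 x^2 dx evaluates to 1368.00.
Endpoint term: (f(12) + f(18))/2 = (144.000 + 324.000)/2 = 234.000.
So far: 1602.00.
Order-1 term: 1/12 · (36.0000 − 24.0000) = 1.00000.
Running total after k=1: 1603.00.
Order-2 term: −1/720 · (0.00000 − 0.00000) = 0.00000.
Running total after k=2: 1603.00.
Order-3 term: 1/30240 · (0.00000 − 0.00000) = 0.00000.
Running total after k=3: 1603.00.
Order-4 term: −1/1209600 · (0.00000 − 0.00000) = 0.00000.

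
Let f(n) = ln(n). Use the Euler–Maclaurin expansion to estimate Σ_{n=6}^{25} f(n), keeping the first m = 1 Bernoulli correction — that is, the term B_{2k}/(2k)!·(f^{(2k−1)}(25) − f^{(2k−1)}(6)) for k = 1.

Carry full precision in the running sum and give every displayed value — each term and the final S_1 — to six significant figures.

S_1 ≈ 53.2161

Integral: ∫_6^25 ln(x) dx = 50.7213.
½[f(6) + f(25)] = ½[1.79176 + 3.21888] = 2.50532.
Running total after boundary: 53.2267.
Order-1 term: 1/12 · (0.0400000 − 0.166667) = -0.0105556.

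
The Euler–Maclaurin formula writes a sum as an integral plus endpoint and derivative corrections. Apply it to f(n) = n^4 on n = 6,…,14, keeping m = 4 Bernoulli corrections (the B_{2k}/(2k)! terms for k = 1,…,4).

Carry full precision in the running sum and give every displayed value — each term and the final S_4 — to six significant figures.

S_4 ≈ 126708

∫_6^14 x^4 dx evaluates to 106010.
Boundary: ½(f(6) + f(14)) = ½(1296.00 + 38416.0) = 19856.0.
Integral + boundary = 125866.
Correction k=1: B_{2}/2! · (f^{(1)}(14) − f^{(1)}(6)) = 1/12 · (10976.0 − 864.000) = 842.667.
After k=1: 126708.
Correction k=2: B_{4}/4! · (f^{(3)}(14) − f^{(3)}(6)) = −1/720 · (336.000 − 144.000) = -0.266667.
After k=2: 126708.
Correction k=3: B_{6}/6! · (f^{(5)}(14) − f^{(5)}(6)) = 1/30240 · (0.00000 − 0.00000) = 0.00000.
After k=3: 126708.
Correction k=4: B_{8}/8! · (f^{(7)}(14) − f^{(7)}(6)) = −1/1209600 · (0.00000 − 0.00000) = 0.00000.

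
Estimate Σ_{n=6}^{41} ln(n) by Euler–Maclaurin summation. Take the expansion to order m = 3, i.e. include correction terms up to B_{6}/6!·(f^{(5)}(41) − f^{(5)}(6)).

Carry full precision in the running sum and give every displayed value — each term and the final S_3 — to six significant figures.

S_3 ≈ 109.247

∫_6^41 ln(x) dx evaluates to 106.506.
Boundary: ½(f(6) + f(41)) = ½(1.79176 + 3.71357) = 2.75267.
Running total after boundary: 109.259.
Correction k=1: B_{2}/2! · (f^{(1)}(41) − f^{(1)}(6)) = 1/12 · (0.0243902 − 0.166667) = -0.0118564.
After k=1: 109.247.
Correction k=2: B_{4}/4! · (f^{(3)}(41) − f^{(3)}(6)) = −1/720 · (2.90187e-05 − 0.00925926) = 1.28198e-05.
After k=2: 109.247.
Correction k=3: B_{6}/6! · (f^{(5)}(41) − f^{(5)}(6)) = 1/30240 · (2.07153e-07 − 0.00308642) = -1.02057e-07.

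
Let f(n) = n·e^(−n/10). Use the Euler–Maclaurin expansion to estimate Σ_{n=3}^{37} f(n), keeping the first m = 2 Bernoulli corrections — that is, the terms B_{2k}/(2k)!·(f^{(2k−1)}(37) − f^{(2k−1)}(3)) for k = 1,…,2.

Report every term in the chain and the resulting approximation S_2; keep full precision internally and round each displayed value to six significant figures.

The integral term ∫_3^37 x·e^(−x/10) dx = 84.6863.
Endpoint term: (f(3) + f(37))/2 = (2.22245 + 0.914770)/2 = 1.56861.
So far: 86.2549.
Correction k=1: B_{2}/2! · (f^{(1)}(37) − f^{(1)}(3)) = 1/12 · (-0.0667535 − 0.518573) = -0.0487772.
Running total after k=1: 86.2061.
Correction k=2: B_{4}/4! · (f^{(3)}(37) − f^{(3)}(3)) = −1/720 · (-0.000173065 − 0.0200021) = 2.80211e-05.

S_2 ≈ 86.2062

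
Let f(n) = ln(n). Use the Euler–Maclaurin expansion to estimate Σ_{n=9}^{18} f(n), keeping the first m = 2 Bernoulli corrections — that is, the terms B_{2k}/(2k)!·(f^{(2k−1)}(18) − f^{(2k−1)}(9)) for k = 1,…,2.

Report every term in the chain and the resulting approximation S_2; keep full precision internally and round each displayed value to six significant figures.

Integral: ∫_9^18 ln(x) dx = 23.2517.
Boundary: ½(f(9) + f(18)) = ½(2.19722 + 2.89037) = 2.54380.
Integral + boundary = 25.7955.
Correction k=1: B_{2}/2! · (f^{(1)}(18) − f^{(1)}(9)) = 1/12 · (0.0555556 − 0.111111) = -0.00462963.
After k=1: 25.7908.
Correction k=2: B_{4}/4! · (f^{(3)}(18) − f^{(3)}(9)) = −1/720 · (0.000342936 − 0.00274348) = 3.33410e-06.

S_2 ≈ 25.7908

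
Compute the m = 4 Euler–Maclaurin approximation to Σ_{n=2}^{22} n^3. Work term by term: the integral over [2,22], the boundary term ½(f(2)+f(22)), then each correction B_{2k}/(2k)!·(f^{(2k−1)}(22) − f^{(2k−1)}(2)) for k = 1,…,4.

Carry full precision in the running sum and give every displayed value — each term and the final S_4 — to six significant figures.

∫_2^22 x^3 dx evaluates to 58560.0.
½[f(2) + f(22)] = ½[8.00000 + 10648.0] = 5328.00.
So far: 63888.0.
k=1: B_{2}/(2)! × [f^{(1)}(22) − f^{(1)}(2)] = 1/12 × (1452.00 − 12.0000) = 120.000.
Partial sum through k=1: 64008.0.
k=2: B_{4}/(4)! × [f^{(3)}(22) − f^{(3)}(2)] = −1/720 × (6.00000 − 6.00000) = 0.00000.
Partial sum through k=2: 64008.0.
k=3: B_{6}/(6)! × [f^{(5)}(22) − f^{(5)}(2)] = 1/30240 × (0.00000 − 0.00000) = 0.00000.
Partial sum through k=3: 64008.0.
k=4: B_{8}/(8)! × [f^{(7)}(22) − f^{(7)}(2)] = −1/1209600 × (0.00000 − 0.00000) = 0.00000.

S_4 ≈ 64008.0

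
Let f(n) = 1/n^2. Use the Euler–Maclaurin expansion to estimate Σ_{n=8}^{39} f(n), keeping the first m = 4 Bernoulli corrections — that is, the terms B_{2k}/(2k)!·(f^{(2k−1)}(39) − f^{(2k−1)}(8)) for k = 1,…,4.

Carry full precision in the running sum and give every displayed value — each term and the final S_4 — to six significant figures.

S_4 ≈ 0.107822

∫_8^39 1/x^2 dx evaluates to 0.0993590.
Endpoint term: (f(8) + f(39))/2 = (0.0156250 + 0.000657462)/2 = 0.00814123.
Running total after boundary: 0.107500.
Order-1 term: 1/12 · (-3.37160e-05 − (-0.00390625)) = 0.000322711.
After k=1: 0.107823.
Order-2 term: −1/720 · (-2.66004e-07 − (-0.000732422)) = -1.01688e-06.
After k=2: 0.107822.
Order-3 term: 1/30240 · (-5.24663e-09 − (-0.000343323)) = 1.13531e-08.
After k=3: 0.107822.
Order-4 term: −1/1209600 · (-1.93170e-10 − (-0.000300407)) = -2.48353e-10.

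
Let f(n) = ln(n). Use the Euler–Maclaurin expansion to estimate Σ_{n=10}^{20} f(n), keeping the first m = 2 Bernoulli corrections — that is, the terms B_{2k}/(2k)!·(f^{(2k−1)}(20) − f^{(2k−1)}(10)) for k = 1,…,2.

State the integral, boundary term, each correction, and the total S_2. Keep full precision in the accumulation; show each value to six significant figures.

S_2 ≈ 29.5338

∫_10^20 ln(x) dx evaluates to 26.8888.
Endpoint term: (f(10) + f(20))/2 = (2.30259 + 2.99573)/2 = 2.64916.
So far: 29.5380.
Correction k=1: B_{2}/2! · (f^{(1)}(20) − f^{(1)}(10)) = 1/12 · (0.0500000 − 0.100000) = -0.00416667.
After k=1: 29.5338.
Correction k=2: B_{4}/4! · (f^{(3)}(20) − f^{(3)}(10)) = −1/720 · (0.000250000 − 0.00200000) = 2.43056e-06.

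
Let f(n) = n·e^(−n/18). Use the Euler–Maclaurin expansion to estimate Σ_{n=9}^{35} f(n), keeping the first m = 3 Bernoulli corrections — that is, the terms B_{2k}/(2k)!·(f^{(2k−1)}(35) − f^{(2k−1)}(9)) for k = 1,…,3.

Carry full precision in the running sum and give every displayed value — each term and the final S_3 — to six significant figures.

S_3 ≈ 163.485

The integral term ∫_9^35 x·e^(−x/18) dx = 158.288.
Endpoint term: (f(9) + f(35))/2 = (5.45878 + 5.00733)/2 = 5.23305.
Integral + boundary = 163.521.
k=1: B_{2}/(2)! × [f^{(1)}(35) − f^{(1)}(9)] = 1/12 × (-0.135119 − 0.303265) = -0.0365320.
After k=1: 163.485.
k=2: B_{4}/(4)! × [f^{(3)}(35) − f^{(3)}(9)] = −1/720 × (0.000466095 − 0.00468002) = 5.85267e-06.
After k=2: 163.485.
k=3: B_{6}/(6)! × [f^{(5)}(35) − f^{(5)}(9)] = 1/30240 × (4.16427e-06 − 2.60001e-05) = -7.22085e-10.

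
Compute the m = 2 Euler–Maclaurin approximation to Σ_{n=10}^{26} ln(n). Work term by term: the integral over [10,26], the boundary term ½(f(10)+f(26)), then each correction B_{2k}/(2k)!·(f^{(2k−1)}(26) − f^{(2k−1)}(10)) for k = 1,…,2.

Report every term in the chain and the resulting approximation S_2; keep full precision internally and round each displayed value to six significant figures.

The integral term ∫_10^26 ln(x) dx = 45.6847.
Endpoint term: (f(10) + f(26))/2 = (2.30259 + 3.25810)/2 = 2.78034.
Running total after boundary: 48.4650.
k=1: B_{2}/(2)! × [f^{(1)}(26) − f^{(1)}(10)] = 1/12 × (0.0384615 − 0.100000) = -0.00512821.
Partial sum through k=1: 48.4599.
k=2: B_{4}/(4)! × [f^{(3)}(26) − f^{(3)}(10)] = −1/720 × (0.000113792 − 0.00200000) = 2.61973e-06.

S_2 ≈ 48.4599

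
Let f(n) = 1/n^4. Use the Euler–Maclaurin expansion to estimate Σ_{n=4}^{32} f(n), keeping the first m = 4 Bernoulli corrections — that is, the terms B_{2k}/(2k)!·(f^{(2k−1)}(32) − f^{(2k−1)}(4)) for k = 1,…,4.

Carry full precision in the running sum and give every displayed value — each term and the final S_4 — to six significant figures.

The integral term ∫_4^32 1/x^4 dx = 0.00519816.
Endpoint term: (f(4) + f(32))/2 = (0.00390625 + 9.53674e-07)/2 = 0.00195360.
Running total after boundary: 0.00715176.
Order-1 term: 1/12 · (-1.19209e-07 − (-0.00390625)) = 0.000325511.
Running total after k=1: 0.00747727.
Order-2 term: −1/720 · (-3.49246e-09 − (-0.00732422)) = -1.01725e-05.
Running total after k=2: 0.00746710.
Order-3 term: 1/30240 · (-1.90994e-10 − (-0.0256348)) = 8.47710e-07.
Running total after k=3: 0.00746795.
Order-4 term: −1/1209600 · (-1.67866e-11 − (-0.144196)) = -1.19209e-07.

S_4 ≈ 0.00746783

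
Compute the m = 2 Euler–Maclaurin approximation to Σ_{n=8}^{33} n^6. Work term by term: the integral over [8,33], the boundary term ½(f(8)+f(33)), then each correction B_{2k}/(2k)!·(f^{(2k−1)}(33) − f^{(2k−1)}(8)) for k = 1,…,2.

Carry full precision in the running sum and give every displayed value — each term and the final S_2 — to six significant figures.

The integral term ∫_8^33 x^6 dx = 6.08805e+09.
½[f(8) + f(33)] = ½[262144 + 1.29147e+09] = 6.45865e+08.
So far: 6.73391e+09.
Order-1 term: 1/12 · (2.34812e+08 − 196608) = 1.95513e+07.
Partial sum through k=1: 6.75347e+09.
Order-2 term: −1/720 · (4.31244e+06 − 61440.0) = -5904.17.

S_2 ≈ 6.75346e+09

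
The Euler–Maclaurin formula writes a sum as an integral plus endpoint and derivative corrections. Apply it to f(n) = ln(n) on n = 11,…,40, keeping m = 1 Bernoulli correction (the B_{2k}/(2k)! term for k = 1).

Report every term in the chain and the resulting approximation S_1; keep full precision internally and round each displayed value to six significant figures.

S_1 ≈ 95.2162

The integral term ∫_11^40 ln(x) dx = 92.1783.
Endpoint term: (f(11) + f(40))/2 = (2.39790 + 3.68888)/2 = 3.04339.
Integral + boundary = 95.2217.
Order-1 term: 1/12 · (0.0250000 − 0.0909091) = -0.00549242.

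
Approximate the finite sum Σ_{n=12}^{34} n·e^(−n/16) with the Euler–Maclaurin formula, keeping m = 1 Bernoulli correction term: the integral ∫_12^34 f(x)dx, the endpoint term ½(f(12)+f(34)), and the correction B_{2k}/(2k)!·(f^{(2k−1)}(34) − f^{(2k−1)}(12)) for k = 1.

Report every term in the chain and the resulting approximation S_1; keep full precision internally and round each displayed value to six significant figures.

S_1 ≈ 120.917

∫_12^34 x·e^(−x/16) dx evaluates to 116.074.
½[f(12) + f(34)] = ½[5.66840 + 4.06072] = 4.86456.
So far: 120.938.
Correction k=1: B_{2}/2! · (f^{(1)}(34) − f^{(1)}(12)) = 1/12 · (-0.134362 − 0.118092) = -0.0210378.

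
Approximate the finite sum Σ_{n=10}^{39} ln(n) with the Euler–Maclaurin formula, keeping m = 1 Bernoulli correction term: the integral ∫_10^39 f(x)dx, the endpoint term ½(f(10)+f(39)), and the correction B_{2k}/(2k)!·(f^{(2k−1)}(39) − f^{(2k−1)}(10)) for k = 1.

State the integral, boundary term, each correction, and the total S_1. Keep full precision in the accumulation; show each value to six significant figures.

The integral term ∫_10^39 ln(x) dx = 90.8531.
½[f(10) + f(39)] = ½[2.30259 + 3.66356] = 2.98307.
Integral + boundary = 93.8361.
Order-1 term: 1/12 · (0.0256410 − 0.100000) = -0.00619658.

S_1 ≈ 93.8299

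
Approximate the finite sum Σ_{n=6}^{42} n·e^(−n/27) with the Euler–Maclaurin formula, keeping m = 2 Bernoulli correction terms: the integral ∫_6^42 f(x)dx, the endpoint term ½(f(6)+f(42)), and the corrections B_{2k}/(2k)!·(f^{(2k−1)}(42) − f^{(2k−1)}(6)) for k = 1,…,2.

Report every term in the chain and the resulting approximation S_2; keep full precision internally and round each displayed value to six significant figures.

∫_6^42 x·e^(−x/27) dx evaluates to 320.230.
½[f(6) + f(42)] = ½[4.80442 + 8.86503] = 6.83473.
Running total after boundary: 327.064.
Order-1 term: 1/12 · (-0.117262 − 0.622796) = -0.0616715.
Partial sum through k=1: 327.003.
Order-2 term: −1/720 · (0.000418219 − 0.00305113) = 3.65681e-06.

S_2 ≈ 327.003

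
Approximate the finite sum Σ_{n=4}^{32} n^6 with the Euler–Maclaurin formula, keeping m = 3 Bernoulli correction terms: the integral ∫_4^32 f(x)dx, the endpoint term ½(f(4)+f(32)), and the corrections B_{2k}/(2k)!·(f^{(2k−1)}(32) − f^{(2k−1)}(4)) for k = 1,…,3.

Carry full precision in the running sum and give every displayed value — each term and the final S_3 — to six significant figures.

S_3 ≈ 5.46218e+09

∫_4^32 x^6 dx evaluates to 4.90853e+09.
Boundary: ½(f(4) + f(32)) = ½(4096.00 + 1.07374e+09) = 5.36873e+08.
So far: 5.44540e+09.
Correction k=1: B_{2}/2! · (f^{(1)}(32) − f^{(1)}(4)) = 1/12 · (2.01327e+08 − 6144.00) = 1.67767e+07.
After k=1: 5.46218e+09.
Correction k=2: B_{4}/4! · (f^{(3)}(32) − f^{(3)}(4)) = −1/720 · (3.93216e+06 − 7680.00) = -5450.67.
After k=2: 5.46218e+09.
Correction k=3: B_{6}/6! · (f^{(5)}(32) − f^{(5)}(4)) = 1/30240 · (23040.0 − 2880.00) = 0.666667.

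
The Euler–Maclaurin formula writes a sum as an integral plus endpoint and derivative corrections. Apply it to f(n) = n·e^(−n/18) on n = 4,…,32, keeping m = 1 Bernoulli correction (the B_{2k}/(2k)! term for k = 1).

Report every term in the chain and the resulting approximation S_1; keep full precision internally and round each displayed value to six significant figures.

S_1 ≈ 169.223

Integral: ∫_4^32 x·e^(−x/18) dx = 164.980.
Endpoint term: (f(4) + f(32))/2 = (3.20295 + 5.40843)/2 = 4.30569.
So far: 169.286.
Order-1 term: 1/12 · (-0.131455 − 0.622796) = -0.0628542.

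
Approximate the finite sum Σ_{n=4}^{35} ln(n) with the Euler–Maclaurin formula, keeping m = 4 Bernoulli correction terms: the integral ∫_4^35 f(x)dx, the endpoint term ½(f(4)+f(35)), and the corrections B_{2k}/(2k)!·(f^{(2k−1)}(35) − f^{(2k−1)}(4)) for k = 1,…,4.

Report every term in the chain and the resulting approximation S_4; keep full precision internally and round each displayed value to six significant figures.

S_4 ≈ 90.3444

Integral: ∫_4^35 ln(x) dx = 87.8920.
Endpoint term: (f(4) + f(35))/2 = (1.38629 + 3.55535)/2 = 2.47082.
Running total after boundary: 90.3628.
Order-1 term: 1/12 · (0.0285714 − 0.250000) = -0.0184524.
After k=1: 90.3444.
Order-2 term: −1/720 · (4.66472e-05 − 0.0312500) = 4.33380e-05.
After k=2: 90.3444.
Order-3 term: 1/30240 · (4.56952e-07 − 0.0234375) = -7.75034e-07.
After k=3: 90.3444.
Order-4 term: −1/1209600 · (1.11907e-08 − 0.0439453) = 3.63304e-08.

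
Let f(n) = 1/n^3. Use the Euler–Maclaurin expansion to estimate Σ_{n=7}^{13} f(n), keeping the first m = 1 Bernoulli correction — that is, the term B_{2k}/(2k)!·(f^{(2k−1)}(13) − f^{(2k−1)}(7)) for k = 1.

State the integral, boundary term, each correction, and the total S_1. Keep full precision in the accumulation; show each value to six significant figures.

S_1 ≈ 0.00902618

∫_7^13 1/x^3 dx evaluates to 0.00724550.
½[f(7) + f(13)] = ½[0.00291545 + 0.000455166] = 0.00168531.
Integral + boundary = 0.00893081.
Correction k=1: B_{2}/2! · (f^{(1)}(13) − f^{(1)}(7)) = 1/12 · (-0.000105038 − (-0.00124948)) = 9.53701e-05.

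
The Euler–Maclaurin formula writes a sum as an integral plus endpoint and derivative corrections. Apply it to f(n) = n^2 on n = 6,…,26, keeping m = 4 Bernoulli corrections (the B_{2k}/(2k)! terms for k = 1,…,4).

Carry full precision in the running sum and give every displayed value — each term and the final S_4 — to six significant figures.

The integral term ∫_6^26 x^2 dx = 5786.67.
Boundary: ½(f(6) + f(26)) = ½(36.0000 + 676.000) = 356.000.
Running total after boundary: 6142.67.
Order-1 term: 1/12 · (52.0000 − 12.0000) = 3.33333.
Partial sum through k=1: 6146.00.
Order-2 term: −1/720 · (0.00000 − 0.00000) = 0.00000.
Partial sum through k=2: 6146.00.
Order-3 term: 1/30240 · (0.00000 − 0.00000) = 0.00000.
Partial sum through k=3: 6146.00.
Order-4 term: −1/1209600 · (0.00000 − 0.00000) = 0.00000.

S_4 ≈ 6146.00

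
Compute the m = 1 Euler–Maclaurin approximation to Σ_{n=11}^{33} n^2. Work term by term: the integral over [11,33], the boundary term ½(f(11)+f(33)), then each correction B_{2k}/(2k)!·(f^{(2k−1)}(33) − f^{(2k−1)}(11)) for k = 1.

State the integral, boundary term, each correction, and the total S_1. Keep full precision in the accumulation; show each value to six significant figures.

S_1 ≈ 12144.0

The integral term ∫_11^33 x^2 dx = 11535.3.
½[f(11) + f(33)] = ½[121.000 + 1089.00] = 605.000.
So far: 12140.3.
Order-1 term: 1/12 · (66.0000 − 22.0000) = 3.66667.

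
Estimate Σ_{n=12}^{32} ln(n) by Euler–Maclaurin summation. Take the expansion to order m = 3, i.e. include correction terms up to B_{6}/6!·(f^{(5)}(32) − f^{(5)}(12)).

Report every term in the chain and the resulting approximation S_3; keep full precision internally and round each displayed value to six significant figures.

The integral term ∫_12^32 ln(x) dx = 61.0847.
Boundary: ½(f(12) + f(32)) = ½(2.48491 + 3.46574) = 2.97532.
Running total after boundary: 64.0600.
Correction k=1: B_{2}/2! · (f^{(1)}(32) − f^{(1)}(12)) = 1/12 · (0.0312500 − 0.0833333) = -0.00434028.
Running total after k=1: 64.0557.
Correction k=2: B_{4}/4! · (f^{(3)}(32) − f^{(3)}(12)) = −1/720 · (6.10352e-05 − 0.00115741) = 1.52274e-06.
Running total after k=2: 64.0557.
Correction k=3: B_{6}/6! · (f^{(5)}(32) − f^{(5)}(12)) = 1/30240 · (7.15256e-07 − 9.64506e-05) = -3.16585e-09.

S_3 ≈ 64.0557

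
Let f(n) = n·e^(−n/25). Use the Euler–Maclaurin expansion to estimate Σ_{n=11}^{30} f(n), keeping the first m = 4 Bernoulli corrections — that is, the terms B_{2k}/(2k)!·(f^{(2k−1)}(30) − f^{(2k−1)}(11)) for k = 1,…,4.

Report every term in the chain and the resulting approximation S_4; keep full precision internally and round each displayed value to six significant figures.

Integral: ∫_11^30 x·e^(−x/25) dx = 165.491.
Boundary: ½(f(11) + f(30)) = ½(7.08440 + 9.03583) = 8.06011.
So far: 173.551.
Order-1 term: 1/12 · (-0.0602388 − 0.360660) = -0.0350749.
After k=1: 173.516.
Order-2 term: −1/720 · (0.000867439 − 0.00263797) = 2.45907e-06.
After k=2: 173.516.
Order-3 term: 1/30240 · (2.93002e-06 − 7.51822e-06) = -1.51726e-10.
After k=3: 173.516.
Order-4 term: −1/1209600 · (7.15541e-09 − 1.73051e-08) = 8.39095e-15.

S_4 ≈ 173.516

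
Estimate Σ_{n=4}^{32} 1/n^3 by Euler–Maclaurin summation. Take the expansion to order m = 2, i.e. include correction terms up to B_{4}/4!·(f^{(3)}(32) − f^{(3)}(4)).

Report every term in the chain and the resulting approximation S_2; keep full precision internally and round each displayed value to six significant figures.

Integral: ∫_4^32 1/x^3 dx = 0.0307617.
Boundary: ½(f(4) + f(32)) = ½(0.0156250 + 3.05176e-05) = 0.00782776.
Integral + boundary = 0.0385895.
Correction k=1: B_{2}/2! · (f^{(1)}(32) − f^{(1)}(4)) = 1/12 · (-2.86102e-06 − (-0.0117188)) = 0.000976324.
After k=1: 0.0395658.
Correction k=2: B_{4}/4! · (f^{(3)}(32) − f^{(3)}(4)) = −1/720 · (-5.58794e-08 − (-0.0146484)) = -2.03450e-05.

S_2 ≈ 0.0395455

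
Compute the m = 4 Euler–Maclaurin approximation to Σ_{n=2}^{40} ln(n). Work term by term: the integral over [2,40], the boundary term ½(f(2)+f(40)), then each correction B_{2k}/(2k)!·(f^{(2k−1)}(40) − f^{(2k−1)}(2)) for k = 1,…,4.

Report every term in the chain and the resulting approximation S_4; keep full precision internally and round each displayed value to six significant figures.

The integral term ∫_2^40 ln(x) dx = 108.169.
Endpoint term: (f(2) + f(40))/2 = (0.693147 + 3.68888)/2 = 2.19101.
So far: 110.360.
Correction k=1: B_{2}/2! · (f^{(1)}(40) − f^{(1)}(2)) = 1/12 · (0.0250000 − 0.500000) = -0.0395833.
After k=1: 110.320.
Correction k=2: B_{4}/4! · (f^{(3)}(40) − f^{(3)}(2)) = −1/720 · (3.12500e-05 − 0.250000) = 0.000347179.
After k=2: 110.321.
Correction k=3: B_{6}/6! · (f^{(5)}(40) − f^{(5)}(2)) = 1/30240 · (2.34375e-07 − 0.750000) = -2.48016e-05.
After k=3: 110.321.
Correction k=4: B_{8}/8! · (f^{(7)}(40) − f^{(7)}(2)) = −1/1209600 · (4.39453e-09 − 5.62500) = 4.65030e-06.

S_4 ≈ 110.321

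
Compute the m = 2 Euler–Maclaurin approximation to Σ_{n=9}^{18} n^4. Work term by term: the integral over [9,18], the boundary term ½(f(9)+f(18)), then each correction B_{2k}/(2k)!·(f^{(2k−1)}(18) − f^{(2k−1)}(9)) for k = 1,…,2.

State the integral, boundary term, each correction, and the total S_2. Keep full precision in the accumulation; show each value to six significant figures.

S_2 ≈ 423573

Integral: ∫_9^18 x^4 dx = 366104.
Endpoint term: (f(9) + f(18))/2 = (6561.00 + 104976)/2 = 55768.5.
So far: 421872.
Correction k=1: B_{2}/2! · (f^{(1)}(18) − f^{(1)}(9)) = 1/12 · (23328.0 − 2916.00) = 1701.00.
After k=1: 423573.
Correction k=2: B_{4}/4! · (f^{(3)}(18) − f^{(3)}(9)) = −1/720 · (432.000 − 216.000) = -0.300000.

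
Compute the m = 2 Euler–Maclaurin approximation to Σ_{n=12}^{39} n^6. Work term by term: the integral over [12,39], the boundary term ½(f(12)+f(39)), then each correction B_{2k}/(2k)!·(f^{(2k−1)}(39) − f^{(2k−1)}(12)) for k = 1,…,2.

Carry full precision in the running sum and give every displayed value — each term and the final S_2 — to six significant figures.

Integral: ∫_12^39 x^6 dx = 1.95993e+10.
Boundary: ½(f(12) + f(39)) = ½(2.98598e+06 + 3.51874e+09) = 1.76086e+09.
Integral + boundary = 2.13602e+10.
Order-1 term: 1/12 · (5.41345e+08 − 1.49299e+06) = 4.49877e+07.
Running total after k=1: 2.14052e+10.
Order-2 term: −1/720 · (7.11828e+06 − 207360) = -9598.50.

S_2 ≈ 2.14052e+10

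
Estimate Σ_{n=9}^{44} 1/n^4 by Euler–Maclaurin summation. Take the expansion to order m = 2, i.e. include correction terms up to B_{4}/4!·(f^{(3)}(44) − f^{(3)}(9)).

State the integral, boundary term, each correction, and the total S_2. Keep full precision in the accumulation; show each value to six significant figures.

S_2 ≈ 0.000535284

The integral term ∫_9^44 1/x^4 dx = 0.000453334.
½[f(9) + f(44)] = ½[0.000152416 + 2.66802e-07] = 7.63413e-05.
Integral + boundary = 0.000529676.
k=1: B_{2}/(2)! × [f^{(1)}(44) − f^{(1)}(9)] = 1/12 × (-2.42547e-08 − (-6.77404e-05)) = 5.64301e-06.
Partial sum through k=1: 0.000535319.
k=2: B_{4}/(4)! × [f^{(3)}(44) − f^{(3)}(9)] = −1/720 × (-3.75848e-10 − (-2.50890e-05)) = -3.48453e-08.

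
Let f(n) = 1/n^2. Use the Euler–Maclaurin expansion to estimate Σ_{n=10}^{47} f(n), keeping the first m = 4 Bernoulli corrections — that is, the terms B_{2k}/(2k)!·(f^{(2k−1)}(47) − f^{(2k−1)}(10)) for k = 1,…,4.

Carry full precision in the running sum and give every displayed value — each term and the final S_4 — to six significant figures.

S_4 ≈ 0.0841145

Integral: ∫_10^47 1/x^2 dx = 0.0787234.
Endpoint term: (f(10) + f(47))/2 = (0.0100000 + 0.000452694)/2 = 0.00522635.
So far: 0.0839498.
Order-1 term: 1/12 · (-1.92636e-05 − (-0.00200000)) = 0.000165061.
After k=1: 0.0841148.
Order-2 term: −1/720 · (-1.04646e-07 − (-0.000240000)) = -3.33188e-07.
After k=2: 0.0841145.
Order-3 term: 1/30240 · (-1.42117e-09 − (-7.20000e-05)) = 2.38091e-09.
After k=3: 0.0841145.
Order-4 term: −1/1209600 · (-3.60280e-11 − (-4.03200e-05)) = -3.33333e-11.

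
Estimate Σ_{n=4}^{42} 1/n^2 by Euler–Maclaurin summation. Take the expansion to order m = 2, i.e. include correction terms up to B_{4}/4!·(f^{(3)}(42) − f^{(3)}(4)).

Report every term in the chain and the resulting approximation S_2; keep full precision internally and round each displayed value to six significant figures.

S_2 ≈ 0.260293

Integral: ∫_4^42 1/x^2 dx = 0.226190.
Boundary: ½(f(4) + f(42)) = ½(0.0625000 + 0.000566893) = 0.0315334.
So far: 0.257724.
Order-1 term: 1/12 · (-2.69949e-05 − (-0.0312500)) = 0.00260192.
After k=1: 0.260326.
Order-2 term: −1/720 · (-1.83639e-07 − (-0.0234375)) = -3.25518e-05.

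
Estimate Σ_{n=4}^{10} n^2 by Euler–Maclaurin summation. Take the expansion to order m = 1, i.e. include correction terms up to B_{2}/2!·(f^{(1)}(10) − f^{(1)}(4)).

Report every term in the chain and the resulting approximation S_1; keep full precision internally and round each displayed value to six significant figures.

∫_4^10 x^2 dx evaluates to 312.000.
½[f(4) + f(10)] = ½[16.0000 + 100.000] = 58.0000.
Integral + boundary = 370.000.
k=1: B_{2}/(2)! × [f^{(1)}(10) − f^{(1)}(4)] = 1/12 × (20.0000 − 8.00000) = 1.00000.

S_1 ≈ 371.000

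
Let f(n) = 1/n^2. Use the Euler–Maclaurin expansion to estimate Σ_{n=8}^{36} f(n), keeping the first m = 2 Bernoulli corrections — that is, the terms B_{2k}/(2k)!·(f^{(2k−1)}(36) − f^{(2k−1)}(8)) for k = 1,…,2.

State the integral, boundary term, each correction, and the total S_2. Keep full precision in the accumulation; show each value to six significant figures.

S_2 ≈ 0.105741

∫_8^36 1/x^2 dx evaluates to 0.0972222.
Endpoint term: (f(8) + f(36))/2 = (0.0156250 + 0.000771605)/2 = 0.00819830.
Running total after boundary: 0.105421.
Order-1 term: 1/12 · (-4.28669e-05 − (-0.00390625)) = 0.000321949.
Partial sum through k=1: 0.105742.
Order-2 term: −1/720 · (-3.96916e-07 − (-0.000732422)) = -1.01670e-06.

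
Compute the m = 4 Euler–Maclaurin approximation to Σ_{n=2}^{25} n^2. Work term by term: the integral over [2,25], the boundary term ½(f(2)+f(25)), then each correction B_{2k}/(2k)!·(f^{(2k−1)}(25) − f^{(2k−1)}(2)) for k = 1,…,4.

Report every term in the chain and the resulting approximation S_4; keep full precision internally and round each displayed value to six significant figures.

S_4 ≈ 5524.00

∫_2^25 x^2 dx evaluates to 5205.67.
Boundary: ½(f(2) + f(25)) = ½(4.00000 + 625.000) = 314.500.
Running total after boundary: 5520.17.
k=1: B_{2}/(2)! × [f^{(1)}(25) − f^{(1)}(2)] = 1/12 × (50.0000 − 4.00000) = 3.83333.
After k=1: 5524.00.
k=2: B_{4}/(4)! × [f^{(3)}(25) − f^{(3)}(2)] = −1/720 × (0.00000 − 0.00000) = 0.00000.
After k=2: 5524.00.
k=3: B_{6}/(6)! × [f^{(5)}(25) − f^{(5)}(2)] = 1/30240 × (0.00000 − 0.00000) = 0.00000.
After k=3: 5524.00.
k=4: B_{8}/(8)! × [f^{(7)}(25) − f^{(7)}(2)] = −1/1209600 × (0.00000 − 0.00000) = 0.00000.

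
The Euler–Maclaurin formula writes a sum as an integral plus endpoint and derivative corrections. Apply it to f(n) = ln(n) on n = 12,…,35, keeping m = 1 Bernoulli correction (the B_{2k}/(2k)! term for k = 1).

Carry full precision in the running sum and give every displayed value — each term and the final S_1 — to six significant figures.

Integral: ∫_12^35 ln(x) dx = 71.6183.
½[f(12) + f(35)] = ½[2.48491 + 3.55535] = 3.02013.
Running total after boundary: 74.6384.
k=1: B_{2}/(2)! × [f^{(1)}(35) − f^{(1)}(12)] = 1/12 × (0.0285714 − 0.0833333) = -0.00456349.

S_1 ≈ 74.6339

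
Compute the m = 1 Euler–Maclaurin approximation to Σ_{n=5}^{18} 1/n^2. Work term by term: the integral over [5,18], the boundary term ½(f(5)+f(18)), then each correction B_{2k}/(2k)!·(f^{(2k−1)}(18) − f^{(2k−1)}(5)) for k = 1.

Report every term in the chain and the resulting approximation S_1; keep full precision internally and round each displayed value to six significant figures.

S_1 ≈ 0.167292

Integral: ∫_5^18 1/x^2 dx = 0.144444.
½[f(5) + f(18)] = ½[0.0400000 + 0.00308642] = 0.0215432.
Integral + boundary = 0.165988.
Order-1 term: 1/12 · (-0.000342936 − (-0.0160000)) = 0.00130476.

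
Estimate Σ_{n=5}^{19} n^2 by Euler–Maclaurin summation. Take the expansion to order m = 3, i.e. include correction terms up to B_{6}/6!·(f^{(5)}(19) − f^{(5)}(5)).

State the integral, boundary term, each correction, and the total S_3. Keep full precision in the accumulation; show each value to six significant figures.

S_3 ≈ 2440.00

The integral term ∫_5^19 x^2 dx = 2244.67.
½[f(5) + f(19)] = ½[25.0000 + 361.000] = 193.000.
Integral + boundary = 2437.67.
Correction k=1: B_{2}/2! · (f^{(1)}(19) − f^{(1)}(5)) = 1/12 · (38.0000 − 10.0000) = 2.33333.
After k=1: 2440.00.
Correction k=2: B_{4}/4! · (f^{(3)}(19) − f^{(3)}(5)) = −1/720 · (0.00000 − 0.00000) = 0.00000.
After k=2: 2440.00.
Correction k=3: B_{6}/6! · (f^{(5)}(19) − f^{(5)}(5)) = 1/30240 · (0.00000 − 0.00000) = 0.00000.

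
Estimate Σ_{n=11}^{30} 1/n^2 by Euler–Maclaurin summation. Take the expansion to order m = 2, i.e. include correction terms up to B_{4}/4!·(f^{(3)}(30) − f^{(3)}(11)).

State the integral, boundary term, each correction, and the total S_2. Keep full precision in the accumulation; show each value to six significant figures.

The integral term ∫_11^30 1/x^2 dx = 0.0575758.
Boundary: ½(f(11) + f(30)) = ½(0.00826446 + 0.00111111) = 0.00468779.
Integral + boundary = 0.0622635.
Correction k=1: B_{2}/2! · (f^{(1)}(30) − f^{(1)}(11)) = 1/12 · (-7.40741e-05 − (-0.00150263)) = 0.000119046.
Partial sum through k=1: 0.0623826.
Correction k=2: B_{4}/4! · (f^{(3)}(30) − f^{(3)}(11)) = −1/720 · (-9.87654e-07 − (-0.000149021)) = -2.05602e-07.

S_2 ≈ 0.0623824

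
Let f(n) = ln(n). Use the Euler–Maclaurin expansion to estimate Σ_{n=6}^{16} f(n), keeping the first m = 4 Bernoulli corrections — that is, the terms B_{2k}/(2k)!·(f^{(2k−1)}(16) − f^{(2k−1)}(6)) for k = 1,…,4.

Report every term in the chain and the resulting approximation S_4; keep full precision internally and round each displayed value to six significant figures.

∫_6^16 ln(x) dx evaluates to 23.6109.
½[f(6) + f(16)] = ½[1.79176 + 2.77259] = 2.28217.
So far: 25.8930.
Order-1 term: 1/12 · (0.0625000 − 0.166667) = -0.00868056.
Partial sum through k=1: 25.8844.
Order-2 term: −1/720 · (0.000488281 − 0.00925926) = 1.21819e-05.
Partial sum through k=2: 25.8844.
Order-3 term: 1/30240 · (2.28882e-05 − 0.00308642) = -1.01307e-07.
Partial sum through k=3: 25.8844.
Order-4 term: −1/1209600 · (2.68221e-06 − 0.00257202) = 2.12412e-09.

S_4 ≈ 25.8844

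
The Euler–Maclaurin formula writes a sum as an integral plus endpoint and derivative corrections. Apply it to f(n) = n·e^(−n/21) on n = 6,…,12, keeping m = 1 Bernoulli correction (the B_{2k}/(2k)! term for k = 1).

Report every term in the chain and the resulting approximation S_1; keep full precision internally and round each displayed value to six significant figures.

The integral term ∫_6^12 x·e^(−x/21) dx = 34.7380.
Endpoint term: (f(6) + f(12))/2 = (4.50886 + 6.77662)/2 = 5.64274.
Running total after boundary: 40.3807.
Correction k=1: B_{2}/2! · (f^{(1)}(12) − f^{(1)}(6)) = 1/12 · (0.242022 − 0.536769) = -0.0245623.

S_1 ≈ 40.3561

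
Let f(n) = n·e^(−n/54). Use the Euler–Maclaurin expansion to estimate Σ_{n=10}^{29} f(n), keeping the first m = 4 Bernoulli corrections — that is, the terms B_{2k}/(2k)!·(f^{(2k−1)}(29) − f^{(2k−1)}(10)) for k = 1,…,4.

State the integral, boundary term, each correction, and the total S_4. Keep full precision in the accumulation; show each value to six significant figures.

∫_10^29 x·e^(−x/54) dx evaluates to 252.137.
½[f(10) + f(29)] = ½[8.30950 + 16.9498] = 12.6297.
Running total after boundary: 264.766.
Correction k=1: B_{2}/2! · (f^{(1)}(29) − f^{(1)}(10)) = 1/12 · (0.270591 − 0.677071) = -0.0338733.
Running total after k=1: 264.732.
Correction k=2: B_{4}/4! · (f^{(3)}(29) − f^{(3)}(10)) = −1/720 · (0.000493672 − 0.000802116) = 4.28396e-07.
Running total after k=2: 264.732.
Correction k=3: B_{6}/6! · (f^{(5)}(29) − f^{(5)}(10)) = 1/30240 · (3.06772e-07 − 4.70522e-07) = -5.41500e-12.
Running total after k=3: 264.732.
Correction k=4: B_{8}/8! · (f^{(7)}(29) − f^{(7)}(10)) = −1/1209600 · (1.52348e-10 − 2.28384e-10) = 6.28608e-17.

S_4 ≈ 264.732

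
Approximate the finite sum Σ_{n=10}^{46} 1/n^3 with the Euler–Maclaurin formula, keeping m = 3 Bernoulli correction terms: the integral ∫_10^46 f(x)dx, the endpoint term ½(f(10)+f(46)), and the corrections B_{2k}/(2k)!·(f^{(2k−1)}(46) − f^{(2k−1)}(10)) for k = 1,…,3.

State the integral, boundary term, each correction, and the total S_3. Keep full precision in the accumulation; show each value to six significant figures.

S_3 ≈ 0.00529370

∫_10^46 1/x^3 dx evaluates to 0.00476371.
½[f(10) + f(46)] = ½[0.00100000 + 1.02737e-05] = 0.000505137.
So far: 0.00526884.
Order-1 term: 1/12 · (-6.70023e-07 − (-0.000300000)) = 2.49442e-05.
After k=1: 0.00529379.
Order-2 term: −1/720 · (-6.33292e-09 − (-6.00000e-05)) = -8.33245e-08.
After k=2: 0.00529370.
Order-3 term: 1/30240 · (-1.25701e-10 − (-2.52000e-05)) = 8.33329e-10.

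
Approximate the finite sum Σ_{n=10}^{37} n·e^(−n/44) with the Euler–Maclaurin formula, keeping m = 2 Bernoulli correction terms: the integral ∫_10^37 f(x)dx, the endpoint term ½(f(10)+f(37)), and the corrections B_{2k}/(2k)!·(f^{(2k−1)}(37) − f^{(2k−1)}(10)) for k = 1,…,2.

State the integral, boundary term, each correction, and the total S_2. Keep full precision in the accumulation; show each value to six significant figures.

Integral: ∫_10^37 x·e^(−x/44) dx = 355.749.
Boundary: ½(f(10) + f(37)) = ½(7.96703 + 15.9588) = 11.9629.
Integral + boundary = 367.712.
Correction k=1: B_{2}/2! · (f^{(1)}(37) − f^{(1)}(10)) = 1/12 · (0.0686188 − 0.615634) = -0.0455846.
Running total after k=1: 367.667.
Correction k=2: B_{4}/4! · (f^{(3)}(37) − f^{(3)}(10)) = −1/720 · (0.000481020 − 0.00114103) = 9.16685e-07.

S_2 ≈ 367.667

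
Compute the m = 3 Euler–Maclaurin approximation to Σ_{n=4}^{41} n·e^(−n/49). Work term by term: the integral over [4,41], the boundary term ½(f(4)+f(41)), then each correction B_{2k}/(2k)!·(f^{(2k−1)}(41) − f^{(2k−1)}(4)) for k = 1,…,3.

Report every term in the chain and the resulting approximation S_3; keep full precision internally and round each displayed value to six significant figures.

S_3 ≈ 494.010

∫_4^41 x·e^(−x/49) dx evaluates to 483.352.
Endpoint term: (f(4) + f(41))/2 = (3.68644 + 17.7580)/2 = 10.7222.
Running total after boundary: 494.074.
Order-1 term: 1/12 · (0.0707139 − 0.846377) = -0.0646386.
Running total after k=1: 494.010.
Order-2 term: −1/720 · (0.000390237 − 0.00112020) = 1.01384e-06.
Running total after k=2: 494.010.
Order-3 term: 1/30240 · (3.12796e-07 − 7.86292e-07) = -1.56580e-11.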